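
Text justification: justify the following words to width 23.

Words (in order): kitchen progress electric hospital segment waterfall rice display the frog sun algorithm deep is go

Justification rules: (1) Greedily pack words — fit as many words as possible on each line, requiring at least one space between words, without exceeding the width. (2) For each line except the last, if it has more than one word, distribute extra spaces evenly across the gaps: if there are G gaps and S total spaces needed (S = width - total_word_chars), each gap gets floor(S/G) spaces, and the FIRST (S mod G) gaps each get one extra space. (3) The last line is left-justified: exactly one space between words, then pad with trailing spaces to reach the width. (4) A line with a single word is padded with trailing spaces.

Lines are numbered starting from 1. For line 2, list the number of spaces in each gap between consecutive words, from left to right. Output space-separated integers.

Line 1: ['kitchen', 'progress'] (min_width=16, slack=7)
Line 2: ['electric', 'hospital'] (min_width=17, slack=6)
Line 3: ['segment', 'waterfall', 'rice'] (min_width=22, slack=1)
Line 4: ['display', 'the', 'frog', 'sun'] (min_width=20, slack=3)
Line 5: ['algorithm', 'deep', 'is', 'go'] (min_width=20, slack=3)

Answer: 7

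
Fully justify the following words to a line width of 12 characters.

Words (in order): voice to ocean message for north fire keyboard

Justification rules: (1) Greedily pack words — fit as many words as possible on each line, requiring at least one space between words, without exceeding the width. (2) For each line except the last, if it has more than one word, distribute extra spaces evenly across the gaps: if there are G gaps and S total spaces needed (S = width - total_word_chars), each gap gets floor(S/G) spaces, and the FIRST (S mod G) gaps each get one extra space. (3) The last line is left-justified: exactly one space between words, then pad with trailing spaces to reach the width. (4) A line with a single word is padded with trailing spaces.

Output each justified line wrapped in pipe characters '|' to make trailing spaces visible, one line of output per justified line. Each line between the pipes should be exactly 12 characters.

Answer: |voice     to|
|ocean       |
|message  for|
|north   fire|
|keyboard    |

Derivation:
Line 1: ['voice', 'to'] (min_width=8, slack=4)
Line 2: ['ocean'] (min_width=5, slack=7)
Line 3: ['message', 'for'] (min_width=11, slack=1)
Line 4: ['north', 'fire'] (min_width=10, slack=2)
Line 5: ['keyboard'] (min_width=8, slack=4)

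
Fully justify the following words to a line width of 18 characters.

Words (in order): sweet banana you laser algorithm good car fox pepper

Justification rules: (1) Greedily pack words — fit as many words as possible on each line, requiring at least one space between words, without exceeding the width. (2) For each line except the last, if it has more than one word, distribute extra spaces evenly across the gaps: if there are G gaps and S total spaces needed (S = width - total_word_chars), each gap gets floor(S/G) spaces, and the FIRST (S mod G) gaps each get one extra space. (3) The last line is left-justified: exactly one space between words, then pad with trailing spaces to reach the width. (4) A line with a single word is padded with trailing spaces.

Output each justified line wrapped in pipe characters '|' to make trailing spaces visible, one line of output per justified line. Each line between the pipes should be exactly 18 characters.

Line 1: ['sweet', 'banana', 'you'] (min_width=16, slack=2)
Line 2: ['laser', 'algorithm'] (min_width=15, slack=3)
Line 3: ['good', 'car', 'fox'] (min_width=12, slack=6)
Line 4: ['pepper'] (min_width=6, slack=12)

Answer: |sweet  banana  you|
|laser    algorithm|
|good    car    fox|
|pepper            |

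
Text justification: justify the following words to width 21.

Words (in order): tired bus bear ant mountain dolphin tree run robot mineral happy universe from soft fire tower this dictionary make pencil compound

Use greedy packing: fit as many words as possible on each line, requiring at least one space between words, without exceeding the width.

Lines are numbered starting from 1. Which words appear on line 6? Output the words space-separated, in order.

Line 1: ['tired', 'bus', 'bear', 'ant'] (min_width=18, slack=3)
Line 2: ['mountain', 'dolphin', 'tree'] (min_width=21, slack=0)
Line 3: ['run', 'robot', 'mineral'] (min_width=17, slack=4)
Line 4: ['happy', 'universe', 'from'] (min_width=19, slack=2)
Line 5: ['soft', 'fire', 'tower', 'this'] (min_width=20, slack=1)
Line 6: ['dictionary', 'make'] (min_width=15, slack=6)
Line 7: ['pencil', 'compound'] (min_width=15, slack=6)

Answer: dictionary make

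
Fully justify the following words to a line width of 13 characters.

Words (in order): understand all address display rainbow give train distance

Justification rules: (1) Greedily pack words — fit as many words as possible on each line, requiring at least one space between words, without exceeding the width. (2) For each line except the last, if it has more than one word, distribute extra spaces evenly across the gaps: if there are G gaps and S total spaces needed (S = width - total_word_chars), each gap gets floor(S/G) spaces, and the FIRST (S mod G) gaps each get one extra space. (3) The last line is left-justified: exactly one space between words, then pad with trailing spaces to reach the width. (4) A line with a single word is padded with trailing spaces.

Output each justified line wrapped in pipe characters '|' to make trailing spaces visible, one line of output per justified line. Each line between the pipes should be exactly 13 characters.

Line 1: ['understand'] (min_width=10, slack=3)
Line 2: ['all', 'address'] (min_width=11, slack=2)
Line 3: ['display'] (min_width=7, slack=6)
Line 4: ['rainbow', 'give'] (min_width=12, slack=1)
Line 5: ['train'] (min_width=5, slack=8)
Line 6: ['distance'] (min_width=8, slack=5)

Answer: |understand   |
|all   address|
|display      |
|rainbow  give|
|train        |
|distance     |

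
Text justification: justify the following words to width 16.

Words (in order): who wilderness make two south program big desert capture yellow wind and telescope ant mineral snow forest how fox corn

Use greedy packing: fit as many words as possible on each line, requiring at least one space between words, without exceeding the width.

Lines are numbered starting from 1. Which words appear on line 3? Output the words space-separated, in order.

Line 1: ['who', 'wilderness'] (min_width=14, slack=2)
Line 2: ['make', 'two', 'south'] (min_width=14, slack=2)
Line 3: ['program', 'big'] (min_width=11, slack=5)
Line 4: ['desert', 'capture'] (min_width=14, slack=2)
Line 5: ['yellow', 'wind', 'and'] (min_width=15, slack=1)
Line 6: ['telescope', 'ant'] (min_width=13, slack=3)
Line 7: ['mineral', 'snow'] (min_width=12, slack=4)
Line 8: ['forest', 'how', 'fox'] (min_width=14, slack=2)
Line 9: ['corn'] (min_width=4, slack=12)

Answer: program big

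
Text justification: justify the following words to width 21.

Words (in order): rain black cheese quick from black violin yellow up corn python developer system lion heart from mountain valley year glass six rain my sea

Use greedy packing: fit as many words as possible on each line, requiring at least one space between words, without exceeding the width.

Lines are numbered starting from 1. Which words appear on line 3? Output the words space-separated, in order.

Answer: violin yellow up corn

Derivation:
Line 1: ['rain', 'black', 'cheese'] (min_width=17, slack=4)
Line 2: ['quick', 'from', 'black'] (min_width=16, slack=5)
Line 3: ['violin', 'yellow', 'up', 'corn'] (min_width=21, slack=0)
Line 4: ['python', 'developer'] (min_width=16, slack=5)
Line 5: ['system', 'lion', 'heart'] (min_width=17, slack=4)
Line 6: ['from', 'mountain', 'valley'] (min_width=20, slack=1)
Line 7: ['year', 'glass', 'six', 'rain'] (min_width=19, slack=2)
Line 8: ['my', 'sea'] (min_width=6, slack=15)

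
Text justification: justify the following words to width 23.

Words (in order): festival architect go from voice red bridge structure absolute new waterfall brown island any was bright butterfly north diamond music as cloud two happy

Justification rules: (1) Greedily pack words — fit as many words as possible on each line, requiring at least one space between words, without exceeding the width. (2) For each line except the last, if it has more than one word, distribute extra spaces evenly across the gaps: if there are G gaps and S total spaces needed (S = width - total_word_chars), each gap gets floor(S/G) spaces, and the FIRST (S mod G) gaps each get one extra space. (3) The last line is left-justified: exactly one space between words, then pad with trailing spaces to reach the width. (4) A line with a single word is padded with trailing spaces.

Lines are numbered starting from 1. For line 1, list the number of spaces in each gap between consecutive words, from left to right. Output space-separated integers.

Answer: 2 2

Derivation:
Line 1: ['festival', 'architect', 'go'] (min_width=21, slack=2)
Line 2: ['from', 'voice', 'red', 'bridge'] (min_width=21, slack=2)
Line 3: ['structure', 'absolute', 'new'] (min_width=22, slack=1)
Line 4: ['waterfall', 'brown', 'island'] (min_width=22, slack=1)
Line 5: ['any', 'was', 'bright'] (min_width=14, slack=9)
Line 6: ['butterfly', 'north', 'diamond'] (min_width=23, slack=0)
Line 7: ['music', 'as', 'cloud', 'two'] (min_width=18, slack=5)
Line 8: ['happy'] (min_width=5, slack=18)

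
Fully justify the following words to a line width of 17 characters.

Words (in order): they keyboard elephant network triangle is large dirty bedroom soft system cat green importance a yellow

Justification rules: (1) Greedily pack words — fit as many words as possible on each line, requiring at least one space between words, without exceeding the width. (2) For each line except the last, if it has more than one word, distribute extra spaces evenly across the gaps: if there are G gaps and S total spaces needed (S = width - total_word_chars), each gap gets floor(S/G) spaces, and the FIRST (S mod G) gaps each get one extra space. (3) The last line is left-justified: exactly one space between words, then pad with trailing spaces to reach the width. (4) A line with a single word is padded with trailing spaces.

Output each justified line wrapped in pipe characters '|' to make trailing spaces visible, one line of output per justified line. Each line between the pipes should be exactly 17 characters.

Line 1: ['they', 'keyboard'] (min_width=13, slack=4)
Line 2: ['elephant', 'network'] (min_width=16, slack=1)
Line 3: ['triangle', 'is', 'large'] (min_width=17, slack=0)
Line 4: ['dirty', 'bedroom'] (min_width=13, slack=4)
Line 5: ['soft', 'system', 'cat'] (min_width=15, slack=2)
Line 6: ['green', 'importance'] (min_width=16, slack=1)
Line 7: ['a', 'yellow'] (min_width=8, slack=9)

Answer: |they     keyboard|
|elephant  network|
|triangle is large|
|dirty     bedroom|
|soft  system  cat|
|green  importance|
|a yellow         |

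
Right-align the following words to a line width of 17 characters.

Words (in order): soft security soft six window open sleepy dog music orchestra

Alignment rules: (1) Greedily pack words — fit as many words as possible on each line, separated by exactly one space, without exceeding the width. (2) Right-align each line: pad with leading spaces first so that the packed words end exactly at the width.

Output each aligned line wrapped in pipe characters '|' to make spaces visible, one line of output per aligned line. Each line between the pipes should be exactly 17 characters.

Line 1: ['soft', 'security'] (min_width=13, slack=4)
Line 2: ['soft', 'six', 'window'] (min_width=15, slack=2)
Line 3: ['open', 'sleepy', 'dog'] (min_width=15, slack=2)
Line 4: ['music', 'orchestra'] (min_width=15, slack=2)

Answer: |    soft security|
|  soft six window|
|  open sleepy dog|
|  music orchestra|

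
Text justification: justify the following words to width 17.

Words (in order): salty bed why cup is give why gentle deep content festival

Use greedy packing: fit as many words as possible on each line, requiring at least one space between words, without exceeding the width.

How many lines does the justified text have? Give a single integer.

Line 1: ['salty', 'bed', 'why', 'cup'] (min_width=17, slack=0)
Line 2: ['is', 'give', 'why'] (min_width=11, slack=6)
Line 3: ['gentle', 'deep'] (min_width=11, slack=6)
Line 4: ['content', 'festival'] (min_width=16, slack=1)
Total lines: 4

Answer: 4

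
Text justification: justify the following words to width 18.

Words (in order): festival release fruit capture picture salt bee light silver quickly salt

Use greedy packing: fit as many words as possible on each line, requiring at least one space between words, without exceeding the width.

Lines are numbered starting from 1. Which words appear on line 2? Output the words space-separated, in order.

Answer: fruit capture

Derivation:
Line 1: ['festival', 'release'] (min_width=16, slack=2)
Line 2: ['fruit', 'capture'] (min_width=13, slack=5)
Line 3: ['picture', 'salt', 'bee'] (min_width=16, slack=2)
Line 4: ['light', 'silver'] (min_width=12, slack=6)
Line 5: ['quickly', 'salt'] (min_width=12, slack=6)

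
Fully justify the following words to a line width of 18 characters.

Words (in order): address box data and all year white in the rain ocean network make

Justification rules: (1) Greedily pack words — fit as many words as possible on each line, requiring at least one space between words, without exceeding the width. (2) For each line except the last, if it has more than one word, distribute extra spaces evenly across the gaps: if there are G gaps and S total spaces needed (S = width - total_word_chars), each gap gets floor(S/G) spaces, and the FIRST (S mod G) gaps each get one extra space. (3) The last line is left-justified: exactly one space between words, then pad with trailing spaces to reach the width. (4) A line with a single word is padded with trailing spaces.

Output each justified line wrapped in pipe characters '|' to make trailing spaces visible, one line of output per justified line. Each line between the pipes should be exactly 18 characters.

Answer: |address  box  data|
|and all year white|
|in  the rain ocean|
|network make      |

Derivation:
Line 1: ['address', 'box', 'data'] (min_width=16, slack=2)
Line 2: ['and', 'all', 'year', 'white'] (min_width=18, slack=0)
Line 3: ['in', 'the', 'rain', 'ocean'] (min_width=17, slack=1)
Line 4: ['network', 'make'] (min_width=12, slack=6)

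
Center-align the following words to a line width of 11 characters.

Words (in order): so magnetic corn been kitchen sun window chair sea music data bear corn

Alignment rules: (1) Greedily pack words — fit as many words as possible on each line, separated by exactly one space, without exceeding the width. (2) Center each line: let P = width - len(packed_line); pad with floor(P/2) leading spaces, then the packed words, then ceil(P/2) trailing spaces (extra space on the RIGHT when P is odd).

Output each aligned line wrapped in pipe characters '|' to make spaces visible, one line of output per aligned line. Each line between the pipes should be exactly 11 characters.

Line 1: ['so', 'magnetic'] (min_width=11, slack=0)
Line 2: ['corn', 'been'] (min_width=9, slack=2)
Line 3: ['kitchen', 'sun'] (min_width=11, slack=0)
Line 4: ['window'] (min_width=6, slack=5)
Line 5: ['chair', 'sea'] (min_width=9, slack=2)
Line 6: ['music', 'data'] (min_width=10, slack=1)
Line 7: ['bear', 'corn'] (min_width=9, slack=2)

Answer: |so magnetic|
| corn been |
|kitchen sun|
|  window   |
| chair sea |
|music data |
| bear corn |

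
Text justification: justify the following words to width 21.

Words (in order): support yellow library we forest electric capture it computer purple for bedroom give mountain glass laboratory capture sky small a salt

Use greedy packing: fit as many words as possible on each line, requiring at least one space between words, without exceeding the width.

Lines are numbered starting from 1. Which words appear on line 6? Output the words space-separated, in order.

Line 1: ['support', 'yellow'] (min_width=14, slack=7)
Line 2: ['library', 'we', 'forest'] (min_width=17, slack=4)
Line 3: ['electric', 'capture', 'it'] (min_width=19, slack=2)
Line 4: ['computer', 'purple', 'for'] (min_width=19, slack=2)
Line 5: ['bedroom', 'give', 'mountain'] (min_width=21, slack=0)
Line 6: ['glass', 'laboratory'] (min_width=16, slack=5)
Line 7: ['capture', 'sky', 'small', 'a'] (min_width=19, slack=2)
Line 8: ['salt'] (min_width=4, slack=17)

Answer: glass laboratory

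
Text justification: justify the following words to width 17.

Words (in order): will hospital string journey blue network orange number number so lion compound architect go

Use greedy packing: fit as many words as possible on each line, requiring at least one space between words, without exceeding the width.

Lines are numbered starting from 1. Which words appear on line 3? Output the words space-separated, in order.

Line 1: ['will', 'hospital'] (min_width=13, slack=4)
Line 2: ['string', 'journey'] (min_width=14, slack=3)
Line 3: ['blue', 'network'] (min_width=12, slack=5)
Line 4: ['orange', 'number'] (min_width=13, slack=4)
Line 5: ['number', 'so', 'lion'] (min_width=14, slack=3)
Line 6: ['compound'] (min_width=8, slack=9)
Line 7: ['architect', 'go'] (min_width=12, slack=5)

Answer: blue network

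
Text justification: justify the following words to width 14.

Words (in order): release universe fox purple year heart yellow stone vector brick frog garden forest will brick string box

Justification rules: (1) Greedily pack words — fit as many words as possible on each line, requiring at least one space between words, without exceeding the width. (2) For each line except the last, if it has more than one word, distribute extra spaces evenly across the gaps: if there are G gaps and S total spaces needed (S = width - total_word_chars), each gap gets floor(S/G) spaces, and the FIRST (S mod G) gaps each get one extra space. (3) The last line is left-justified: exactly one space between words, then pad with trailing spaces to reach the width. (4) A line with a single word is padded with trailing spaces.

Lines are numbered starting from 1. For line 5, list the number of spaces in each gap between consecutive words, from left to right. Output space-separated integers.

Line 1: ['release'] (min_width=7, slack=7)
Line 2: ['universe', 'fox'] (min_width=12, slack=2)
Line 3: ['purple', 'year'] (min_width=11, slack=3)
Line 4: ['heart', 'yellow'] (min_width=12, slack=2)
Line 5: ['stone', 'vector'] (min_width=12, slack=2)
Line 6: ['brick', 'frog'] (min_width=10, slack=4)
Line 7: ['garden', 'forest'] (min_width=13, slack=1)
Line 8: ['will', 'brick'] (min_width=10, slack=4)
Line 9: ['string', 'box'] (min_width=10, slack=4)

Answer: 3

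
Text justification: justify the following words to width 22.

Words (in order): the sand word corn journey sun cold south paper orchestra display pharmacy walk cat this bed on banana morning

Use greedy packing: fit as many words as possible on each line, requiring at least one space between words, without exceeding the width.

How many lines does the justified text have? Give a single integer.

Answer: 6

Derivation:
Line 1: ['the', 'sand', 'word', 'corn'] (min_width=18, slack=4)
Line 2: ['journey', 'sun', 'cold', 'south'] (min_width=22, slack=0)
Line 3: ['paper', 'orchestra'] (min_width=15, slack=7)
Line 4: ['display', 'pharmacy', 'walk'] (min_width=21, slack=1)
Line 5: ['cat', 'this', 'bed', 'on', 'banana'] (min_width=22, slack=0)
Line 6: ['morning'] (min_width=7, slack=15)
Total lines: 6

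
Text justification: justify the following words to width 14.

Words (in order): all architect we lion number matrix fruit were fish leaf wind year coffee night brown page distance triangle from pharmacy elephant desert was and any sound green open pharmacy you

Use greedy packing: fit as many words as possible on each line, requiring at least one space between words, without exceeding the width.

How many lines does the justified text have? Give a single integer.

Line 1: ['all', 'architect'] (min_width=13, slack=1)
Line 2: ['we', 'lion', 'number'] (min_width=14, slack=0)
Line 3: ['matrix', 'fruit'] (min_width=12, slack=2)
Line 4: ['were', 'fish', 'leaf'] (min_width=14, slack=0)
Line 5: ['wind', 'year'] (min_width=9, slack=5)
Line 6: ['coffee', 'night'] (min_width=12, slack=2)
Line 7: ['brown', 'page'] (min_width=10, slack=4)
Line 8: ['distance'] (min_width=8, slack=6)
Line 9: ['triangle', 'from'] (min_width=13, slack=1)
Line 10: ['pharmacy'] (min_width=8, slack=6)
Line 11: ['elephant'] (min_width=8, slack=6)
Line 12: ['desert', 'was', 'and'] (min_width=14, slack=0)
Line 13: ['any', 'sound'] (min_width=9, slack=5)
Line 14: ['green', 'open'] (min_width=10, slack=4)
Line 15: ['pharmacy', 'you'] (min_width=12, slack=2)
Total lines: 15

Answer: 15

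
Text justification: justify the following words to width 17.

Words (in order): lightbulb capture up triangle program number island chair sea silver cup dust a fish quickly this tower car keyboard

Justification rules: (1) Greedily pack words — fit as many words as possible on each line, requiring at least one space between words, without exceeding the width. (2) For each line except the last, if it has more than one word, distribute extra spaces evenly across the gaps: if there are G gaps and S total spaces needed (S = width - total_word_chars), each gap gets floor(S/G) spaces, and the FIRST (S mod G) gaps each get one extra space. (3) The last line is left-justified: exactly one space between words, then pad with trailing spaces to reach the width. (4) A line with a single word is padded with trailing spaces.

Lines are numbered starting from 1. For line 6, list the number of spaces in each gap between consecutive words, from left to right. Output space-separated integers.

Line 1: ['lightbulb', 'capture'] (min_width=17, slack=0)
Line 2: ['up', 'triangle'] (min_width=11, slack=6)
Line 3: ['program', 'number'] (min_width=14, slack=3)
Line 4: ['island', 'chair', 'sea'] (min_width=16, slack=1)
Line 5: ['silver', 'cup', 'dust', 'a'] (min_width=17, slack=0)
Line 6: ['fish', 'quickly', 'this'] (min_width=17, slack=0)
Line 7: ['tower', 'car'] (min_width=9, slack=8)
Line 8: ['keyboard'] (min_width=8, slack=9)

Answer: 1 1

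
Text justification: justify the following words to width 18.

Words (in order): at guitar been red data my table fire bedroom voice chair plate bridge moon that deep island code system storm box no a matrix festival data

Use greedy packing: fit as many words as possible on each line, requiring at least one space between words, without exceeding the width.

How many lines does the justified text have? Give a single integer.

Answer: 9

Derivation:
Line 1: ['at', 'guitar', 'been', 'red'] (min_width=18, slack=0)
Line 2: ['data', 'my', 'table', 'fire'] (min_width=18, slack=0)
Line 3: ['bedroom', 'voice'] (min_width=13, slack=5)
Line 4: ['chair', 'plate', 'bridge'] (min_width=18, slack=0)
Line 5: ['moon', 'that', 'deep'] (min_width=14, slack=4)
Line 6: ['island', 'code', 'system'] (min_width=18, slack=0)
Line 7: ['storm', 'box', 'no', 'a'] (min_width=14, slack=4)
Line 8: ['matrix', 'festival'] (min_width=15, slack=3)
Line 9: ['data'] (min_width=4, slack=14)
Total lines: 9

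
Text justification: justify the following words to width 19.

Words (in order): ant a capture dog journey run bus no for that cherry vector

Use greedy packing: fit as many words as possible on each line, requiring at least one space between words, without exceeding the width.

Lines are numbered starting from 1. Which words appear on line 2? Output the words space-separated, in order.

Answer: journey run bus no

Derivation:
Line 1: ['ant', 'a', 'capture', 'dog'] (min_width=17, slack=2)
Line 2: ['journey', 'run', 'bus', 'no'] (min_width=18, slack=1)
Line 3: ['for', 'that', 'cherry'] (min_width=15, slack=4)
Line 4: ['vector'] (min_width=6, slack=13)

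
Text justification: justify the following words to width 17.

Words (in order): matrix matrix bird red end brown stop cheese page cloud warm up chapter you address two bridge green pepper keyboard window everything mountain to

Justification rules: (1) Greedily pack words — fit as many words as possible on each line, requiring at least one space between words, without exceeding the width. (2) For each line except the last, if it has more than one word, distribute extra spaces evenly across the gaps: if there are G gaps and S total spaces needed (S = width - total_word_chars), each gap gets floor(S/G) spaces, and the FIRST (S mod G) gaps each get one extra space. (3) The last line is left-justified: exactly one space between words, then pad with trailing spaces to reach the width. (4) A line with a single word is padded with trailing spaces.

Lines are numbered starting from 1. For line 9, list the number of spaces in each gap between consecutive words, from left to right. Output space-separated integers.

Line 1: ['matrix', 'matrix'] (min_width=13, slack=4)
Line 2: ['bird', 'red', 'end'] (min_width=12, slack=5)
Line 3: ['brown', 'stop', 'cheese'] (min_width=17, slack=0)
Line 4: ['page', 'cloud', 'warm'] (min_width=15, slack=2)
Line 5: ['up', 'chapter', 'you'] (min_width=14, slack=3)
Line 6: ['address', 'two'] (min_width=11, slack=6)
Line 7: ['bridge', 'green'] (min_width=12, slack=5)
Line 8: ['pepper', 'keyboard'] (min_width=15, slack=2)
Line 9: ['window', 'everything'] (min_width=17, slack=0)
Line 10: ['mountain', 'to'] (min_width=11, slack=6)

Answer: 1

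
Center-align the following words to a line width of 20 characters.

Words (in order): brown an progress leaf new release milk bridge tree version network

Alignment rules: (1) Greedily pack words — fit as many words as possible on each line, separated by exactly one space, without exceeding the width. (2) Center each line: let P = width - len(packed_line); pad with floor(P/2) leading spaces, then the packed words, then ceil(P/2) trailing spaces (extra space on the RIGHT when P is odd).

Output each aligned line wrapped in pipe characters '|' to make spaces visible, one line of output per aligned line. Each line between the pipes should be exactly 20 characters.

Line 1: ['brown', 'an', 'progress'] (min_width=17, slack=3)
Line 2: ['leaf', 'new', 'release'] (min_width=16, slack=4)
Line 3: ['milk', 'bridge', 'tree'] (min_width=16, slack=4)
Line 4: ['version', 'network'] (min_width=15, slack=5)

Answer: | brown an progress  |
|  leaf new release  |
|  milk bridge tree  |
|  version network   |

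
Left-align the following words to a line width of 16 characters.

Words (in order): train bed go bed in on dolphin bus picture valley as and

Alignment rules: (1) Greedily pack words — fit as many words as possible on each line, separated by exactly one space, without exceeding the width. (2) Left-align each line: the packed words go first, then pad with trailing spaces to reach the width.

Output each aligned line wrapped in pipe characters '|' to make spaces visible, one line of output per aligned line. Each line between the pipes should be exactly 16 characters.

Answer: |train bed go bed|
|in on dolphin   |
|bus picture     |
|valley as and   |

Derivation:
Line 1: ['train', 'bed', 'go', 'bed'] (min_width=16, slack=0)
Line 2: ['in', 'on', 'dolphin'] (min_width=13, slack=3)
Line 3: ['bus', 'picture'] (min_width=11, slack=5)
Line 4: ['valley', 'as', 'and'] (min_width=13, slack=3)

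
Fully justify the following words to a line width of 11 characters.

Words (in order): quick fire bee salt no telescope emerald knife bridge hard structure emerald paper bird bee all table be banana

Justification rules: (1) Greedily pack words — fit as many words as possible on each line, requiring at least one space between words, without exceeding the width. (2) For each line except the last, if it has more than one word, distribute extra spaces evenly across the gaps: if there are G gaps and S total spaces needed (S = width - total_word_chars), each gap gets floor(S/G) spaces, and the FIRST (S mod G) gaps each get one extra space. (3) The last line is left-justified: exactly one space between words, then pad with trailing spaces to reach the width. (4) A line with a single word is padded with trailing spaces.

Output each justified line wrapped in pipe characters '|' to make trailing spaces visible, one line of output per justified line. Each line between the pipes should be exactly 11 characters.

Line 1: ['quick', 'fire'] (min_width=10, slack=1)
Line 2: ['bee', 'salt', 'no'] (min_width=11, slack=0)
Line 3: ['telescope'] (min_width=9, slack=2)
Line 4: ['emerald'] (min_width=7, slack=4)
Line 5: ['knife'] (min_width=5, slack=6)
Line 6: ['bridge', 'hard'] (min_width=11, slack=0)
Line 7: ['structure'] (min_width=9, slack=2)
Line 8: ['emerald'] (min_width=7, slack=4)
Line 9: ['paper', 'bird'] (min_width=10, slack=1)
Line 10: ['bee', 'all'] (min_width=7, slack=4)
Line 11: ['table', 'be'] (min_width=8, slack=3)
Line 12: ['banana'] (min_width=6, slack=5)

Answer: |quick  fire|
|bee salt no|
|telescope  |
|emerald    |
|knife      |
|bridge hard|
|structure  |
|emerald    |
|paper  bird|
|bee     all|
|table    be|
|banana     |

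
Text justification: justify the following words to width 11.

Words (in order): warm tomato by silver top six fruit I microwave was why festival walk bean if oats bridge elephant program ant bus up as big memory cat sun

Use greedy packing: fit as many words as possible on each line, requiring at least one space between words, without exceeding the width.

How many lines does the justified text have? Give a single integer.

Line 1: ['warm', 'tomato'] (min_width=11, slack=0)
Line 2: ['by', 'silver'] (min_width=9, slack=2)
Line 3: ['top', 'six'] (min_width=7, slack=4)
Line 4: ['fruit', 'I'] (min_width=7, slack=4)
Line 5: ['microwave'] (min_width=9, slack=2)
Line 6: ['was', 'why'] (min_width=7, slack=4)
Line 7: ['festival'] (min_width=8, slack=3)
Line 8: ['walk', 'bean'] (min_width=9, slack=2)
Line 9: ['if', 'oats'] (min_width=7, slack=4)
Line 10: ['bridge'] (min_width=6, slack=5)
Line 11: ['elephant'] (min_width=8, slack=3)
Line 12: ['program', 'ant'] (min_width=11, slack=0)
Line 13: ['bus', 'up', 'as'] (min_width=9, slack=2)
Line 14: ['big', 'memory'] (min_width=10, slack=1)
Line 15: ['cat', 'sun'] (min_width=7, slack=4)
Total lines: 15

Answer: 15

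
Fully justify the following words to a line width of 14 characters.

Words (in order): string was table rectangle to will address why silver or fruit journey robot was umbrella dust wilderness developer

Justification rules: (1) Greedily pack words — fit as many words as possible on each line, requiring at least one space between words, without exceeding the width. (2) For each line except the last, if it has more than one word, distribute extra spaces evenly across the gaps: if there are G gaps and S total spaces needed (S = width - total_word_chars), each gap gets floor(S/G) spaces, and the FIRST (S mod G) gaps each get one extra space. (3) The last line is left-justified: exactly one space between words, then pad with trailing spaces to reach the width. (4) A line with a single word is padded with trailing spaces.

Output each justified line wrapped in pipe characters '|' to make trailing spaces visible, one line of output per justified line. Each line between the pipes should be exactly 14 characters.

Answer: |string     was|
|table         |
|rectangle   to|
|will   address|
|why  silver or|
|fruit  journey|
|robot      was|
|umbrella  dust|
|wilderness    |
|developer     |

Derivation:
Line 1: ['string', 'was'] (min_width=10, slack=4)
Line 2: ['table'] (min_width=5, slack=9)
Line 3: ['rectangle', 'to'] (min_width=12, slack=2)
Line 4: ['will', 'address'] (min_width=12, slack=2)
Line 5: ['why', 'silver', 'or'] (min_width=13, slack=1)
Line 6: ['fruit', 'journey'] (min_width=13, slack=1)
Line 7: ['robot', 'was'] (min_width=9, slack=5)
Line 8: ['umbrella', 'dust'] (min_width=13, slack=1)
Line 9: ['wilderness'] (min_width=10, slack=4)
Line 10: ['developer'] (min_width=9, slack=5)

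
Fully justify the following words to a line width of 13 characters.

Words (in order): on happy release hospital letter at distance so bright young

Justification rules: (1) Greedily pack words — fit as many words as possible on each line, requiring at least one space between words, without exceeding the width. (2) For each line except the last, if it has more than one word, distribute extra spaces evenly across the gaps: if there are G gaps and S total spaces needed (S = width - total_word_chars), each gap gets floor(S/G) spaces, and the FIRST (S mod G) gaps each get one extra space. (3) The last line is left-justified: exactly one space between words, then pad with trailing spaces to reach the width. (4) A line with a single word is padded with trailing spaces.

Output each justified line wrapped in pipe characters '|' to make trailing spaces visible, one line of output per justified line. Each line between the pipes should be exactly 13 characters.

Line 1: ['on', 'happy'] (min_width=8, slack=5)
Line 2: ['release'] (min_width=7, slack=6)
Line 3: ['hospital'] (min_width=8, slack=5)
Line 4: ['letter', 'at'] (min_width=9, slack=4)
Line 5: ['distance', 'so'] (min_width=11, slack=2)
Line 6: ['bright', 'young'] (min_width=12, slack=1)

Answer: |on      happy|
|release      |
|hospital     |
|letter     at|
|distance   so|
|bright young |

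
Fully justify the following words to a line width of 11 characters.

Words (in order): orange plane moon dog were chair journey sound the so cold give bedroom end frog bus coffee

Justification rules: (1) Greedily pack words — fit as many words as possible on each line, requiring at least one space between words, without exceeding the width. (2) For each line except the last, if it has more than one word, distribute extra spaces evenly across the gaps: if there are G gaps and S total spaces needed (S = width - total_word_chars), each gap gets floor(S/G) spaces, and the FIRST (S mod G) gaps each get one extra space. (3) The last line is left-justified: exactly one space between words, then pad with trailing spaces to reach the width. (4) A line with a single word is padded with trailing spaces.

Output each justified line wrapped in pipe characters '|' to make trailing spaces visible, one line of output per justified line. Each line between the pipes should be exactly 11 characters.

Answer: |orange     |
|plane  moon|
|dog    were|
|chair      |
|journey    |
|sound   the|
|so     cold|
|give       |
|bedroom end|
|frog    bus|
|coffee     |

Derivation:
Line 1: ['orange'] (min_width=6, slack=5)
Line 2: ['plane', 'moon'] (min_width=10, slack=1)
Line 3: ['dog', 'were'] (min_width=8, slack=3)
Line 4: ['chair'] (min_width=5, slack=6)
Line 5: ['journey'] (min_width=7, slack=4)
Line 6: ['sound', 'the'] (min_width=9, slack=2)
Line 7: ['so', 'cold'] (min_width=7, slack=4)
Line 8: ['give'] (min_width=4, slack=7)
Line 9: ['bedroom', 'end'] (min_width=11, slack=0)
Line 10: ['frog', 'bus'] (min_width=8, slack=3)
Line 11: ['coffee'] (min_width=6, slack=5)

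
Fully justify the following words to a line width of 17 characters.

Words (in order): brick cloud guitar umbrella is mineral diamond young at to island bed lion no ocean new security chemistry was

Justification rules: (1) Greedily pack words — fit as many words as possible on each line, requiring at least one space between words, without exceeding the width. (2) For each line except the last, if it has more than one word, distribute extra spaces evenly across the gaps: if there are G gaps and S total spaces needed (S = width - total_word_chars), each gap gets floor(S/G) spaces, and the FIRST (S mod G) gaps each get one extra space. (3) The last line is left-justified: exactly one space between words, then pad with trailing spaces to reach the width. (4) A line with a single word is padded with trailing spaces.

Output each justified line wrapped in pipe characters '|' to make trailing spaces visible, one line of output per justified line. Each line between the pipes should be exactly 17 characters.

Line 1: ['brick', 'cloud'] (min_width=11, slack=6)
Line 2: ['guitar', 'umbrella'] (min_width=15, slack=2)
Line 3: ['is', 'mineral'] (min_width=10, slack=7)
Line 4: ['diamond', 'young', 'at'] (min_width=16, slack=1)
Line 5: ['to', 'island', 'bed'] (min_width=13, slack=4)
Line 6: ['lion', 'no', 'ocean', 'new'] (min_width=17, slack=0)
Line 7: ['security'] (min_width=8, slack=9)
Line 8: ['chemistry', 'was'] (min_width=13, slack=4)

Answer: |brick       cloud|
|guitar   umbrella|
|is        mineral|
|diamond  young at|
|to   island   bed|
|lion no ocean new|
|security         |
|chemistry was    |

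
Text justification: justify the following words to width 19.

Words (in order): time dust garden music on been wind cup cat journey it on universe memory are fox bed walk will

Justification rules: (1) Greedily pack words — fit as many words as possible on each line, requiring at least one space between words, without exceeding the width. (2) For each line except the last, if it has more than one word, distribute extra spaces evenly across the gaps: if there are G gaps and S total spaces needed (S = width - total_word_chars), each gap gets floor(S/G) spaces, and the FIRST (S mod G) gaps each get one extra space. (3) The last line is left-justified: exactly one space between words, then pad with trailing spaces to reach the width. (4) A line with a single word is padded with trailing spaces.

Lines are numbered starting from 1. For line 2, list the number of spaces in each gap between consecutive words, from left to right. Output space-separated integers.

Line 1: ['time', 'dust', 'garden'] (min_width=16, slack=3)
Line 2: ['music', 'on', 'been', 'wind'] (min_width=18, slack=1)
Line 3: ['cup', 'cat', 'journey', 'it'] (min_width=18, slack=1)
Line 4: ['on', 'universe', 'memory'] (min_width=18, slack=1)
Line 5: ['are', 'fox', 'bed', 'walk'] (min_width=16, slack=3)
Line 6: ['will'] (min_width=4, slack=15)

Answer: 2 1 1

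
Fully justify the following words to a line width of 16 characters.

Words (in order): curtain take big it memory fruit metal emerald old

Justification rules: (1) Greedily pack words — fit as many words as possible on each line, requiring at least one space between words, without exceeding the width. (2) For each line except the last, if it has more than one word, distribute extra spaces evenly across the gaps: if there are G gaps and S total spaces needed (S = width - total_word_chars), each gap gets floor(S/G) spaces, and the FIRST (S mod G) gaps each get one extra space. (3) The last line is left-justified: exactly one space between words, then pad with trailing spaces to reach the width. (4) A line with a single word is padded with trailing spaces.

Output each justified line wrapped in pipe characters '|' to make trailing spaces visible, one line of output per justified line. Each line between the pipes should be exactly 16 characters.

Answer: |curtain take big|
|it  memory fruit|
|metal    emerald|
|old             |

Derivation:
Line 1: ['curtain', 'take', 'big'] (min_width=16, slack=0)
Line 2: ['it', 'memory', 'fruit'] (min_width=15, slack=1)
Line 3: ['metal', 'emerald'] (min_width=13, slack=3)
Line 4: ['old'] (min_width=3, slack=13)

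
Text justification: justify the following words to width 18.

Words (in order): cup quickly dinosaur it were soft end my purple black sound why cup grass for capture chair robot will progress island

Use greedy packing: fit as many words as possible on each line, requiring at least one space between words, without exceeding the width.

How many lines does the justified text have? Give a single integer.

Answer: 8

Derivation:
Line 1: ['cup', 'quickly'] (min_width=11, slack=7)
Line 2: ['dinosaur', 'it', 'were'] (min_width=16, slack=2)
Line 3: ['soft', 'end', 'my', 'purple'] (min_width=18, slack=0)
Line 4: ['black', 'sound', 'why'] (min_width=15, slack=3)
Line 5: ['cup', 'grass', 'for'] (min_width=13, slack=5)
Line 6: ['capture', 'chair'] (min_width=13, slack=5)
Line 7: ['robot', 'will'] (min_width=10, slack=8)
Line 8: ['progress', 'island'] (min_width=15, slack=3)
Total lines: 8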